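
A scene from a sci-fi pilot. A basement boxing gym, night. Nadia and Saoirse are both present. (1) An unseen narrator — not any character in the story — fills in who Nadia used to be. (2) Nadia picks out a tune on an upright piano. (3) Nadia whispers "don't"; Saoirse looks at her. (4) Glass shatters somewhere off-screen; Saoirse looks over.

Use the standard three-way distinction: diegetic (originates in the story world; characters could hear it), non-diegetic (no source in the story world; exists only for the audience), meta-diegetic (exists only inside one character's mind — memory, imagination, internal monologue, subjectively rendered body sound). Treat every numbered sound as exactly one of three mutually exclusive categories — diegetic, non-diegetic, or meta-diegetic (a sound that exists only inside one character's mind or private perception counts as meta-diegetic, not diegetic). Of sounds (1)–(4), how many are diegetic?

(1) commentary laid over the scene from outside the fiction → non-diegetic.
(2) is diegetic: the instrument and the performer are both in the scene.
(3) is diegetic: Nadia is a character speaking aloud in the scene.
Sound (4): an in-world source (glass); characters could hear it, so diegetic.
So 3 of the 4 are diegetic: (2), (3), (4).

3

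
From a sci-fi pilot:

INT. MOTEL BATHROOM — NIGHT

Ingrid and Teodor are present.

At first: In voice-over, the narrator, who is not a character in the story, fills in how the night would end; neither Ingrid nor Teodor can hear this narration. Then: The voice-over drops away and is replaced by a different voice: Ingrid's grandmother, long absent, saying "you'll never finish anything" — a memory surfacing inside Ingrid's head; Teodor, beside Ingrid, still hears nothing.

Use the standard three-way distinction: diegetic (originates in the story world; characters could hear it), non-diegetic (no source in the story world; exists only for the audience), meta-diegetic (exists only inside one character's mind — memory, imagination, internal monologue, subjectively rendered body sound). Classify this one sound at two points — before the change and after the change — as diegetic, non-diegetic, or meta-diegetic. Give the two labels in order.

non-diegetic, meta-diegetic

Before the change: the external narrator addresses only the audience — outside the story world → non-diegetic.
After the change: the replacement voice is a memory inside Ingrid's mind specifically → meta-diegetic.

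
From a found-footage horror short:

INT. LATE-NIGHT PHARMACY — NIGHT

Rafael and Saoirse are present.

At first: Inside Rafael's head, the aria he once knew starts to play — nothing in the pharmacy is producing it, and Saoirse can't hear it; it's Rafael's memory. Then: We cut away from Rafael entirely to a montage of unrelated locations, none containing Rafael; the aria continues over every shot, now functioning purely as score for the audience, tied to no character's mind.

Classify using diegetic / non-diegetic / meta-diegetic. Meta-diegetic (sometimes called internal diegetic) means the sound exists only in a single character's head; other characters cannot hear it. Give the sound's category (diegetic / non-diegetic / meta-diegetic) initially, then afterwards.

Initially: the music lives inside Rafael's mind alone; Saoirse can't hear it → meta-diegetic.
Afterwards: once it plays over shots Rafael isn't in, detached from any character's subjectivity, it's conventional underscore → non-diegetic.

meta-diegetic, non-diegetic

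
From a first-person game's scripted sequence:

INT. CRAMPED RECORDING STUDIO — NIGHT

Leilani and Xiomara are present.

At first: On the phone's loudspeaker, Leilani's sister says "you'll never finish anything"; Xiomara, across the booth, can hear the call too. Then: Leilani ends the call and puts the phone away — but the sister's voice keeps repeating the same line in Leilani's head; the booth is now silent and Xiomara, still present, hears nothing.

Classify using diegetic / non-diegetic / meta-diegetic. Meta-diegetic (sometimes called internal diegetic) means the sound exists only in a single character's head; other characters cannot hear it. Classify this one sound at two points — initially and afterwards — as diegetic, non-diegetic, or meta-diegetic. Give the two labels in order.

Initially: the loudspeaker is an in-world source; both Leilani and Xiomara hear the call → diegetic.
Afterwards: with the phone off, the voice continues only as Leilani's private mental replay — Xiomara can't hear it → meta-diegetic.

diegetic, meta-diegetic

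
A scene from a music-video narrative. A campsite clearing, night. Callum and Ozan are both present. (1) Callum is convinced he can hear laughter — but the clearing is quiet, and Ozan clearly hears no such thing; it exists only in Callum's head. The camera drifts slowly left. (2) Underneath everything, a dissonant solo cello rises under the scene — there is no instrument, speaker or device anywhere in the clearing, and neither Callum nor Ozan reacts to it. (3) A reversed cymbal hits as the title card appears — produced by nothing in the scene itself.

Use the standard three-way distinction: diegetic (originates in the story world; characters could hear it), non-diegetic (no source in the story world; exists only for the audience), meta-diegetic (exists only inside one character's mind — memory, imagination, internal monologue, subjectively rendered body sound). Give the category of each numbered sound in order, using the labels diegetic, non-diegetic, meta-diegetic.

(1) is meta-diegetic: subjective to Callum: the clearing is silent and Ozan hears nothing.
Sound (2): nothing in the clearing produces it and the characters don't hear it — pure soundtrack, so non-diegetic.
(3) is non-diegetic: an editorial stinger — it belongs to the cut, not the story world.

meta-diegetic, non-diegetic, non-diegetic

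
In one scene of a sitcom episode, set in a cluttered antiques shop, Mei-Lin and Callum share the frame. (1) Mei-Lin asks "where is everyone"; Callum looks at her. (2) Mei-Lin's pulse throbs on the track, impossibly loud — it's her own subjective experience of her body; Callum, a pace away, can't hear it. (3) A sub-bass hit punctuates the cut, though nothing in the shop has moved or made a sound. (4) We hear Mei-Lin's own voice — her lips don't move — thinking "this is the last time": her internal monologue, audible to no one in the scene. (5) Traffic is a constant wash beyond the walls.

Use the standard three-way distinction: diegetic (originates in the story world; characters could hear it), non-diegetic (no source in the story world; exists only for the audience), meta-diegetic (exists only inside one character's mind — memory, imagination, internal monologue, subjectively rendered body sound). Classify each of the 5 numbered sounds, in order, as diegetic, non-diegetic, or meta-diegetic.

Sound (1): spoken by a character present in the story world, so diegetic.
Sound (2): it's Mei-Lin's internal bodily sensation rendered as sound; only Mei-Lin 'hears' it, so meta-diegetic.
(3) nothing in the scene produces it; it's an accent added for the audience → non-diegetic.
(4) it's Mei-Lin's unspoken thought, heard only by the audience via her subjectivity → meta-diegetic.
(5) it's the actual ambient sound of the location → diegetic.

diegetic, meta-diegetic, non-diegetic, meta-diegetic, diegetic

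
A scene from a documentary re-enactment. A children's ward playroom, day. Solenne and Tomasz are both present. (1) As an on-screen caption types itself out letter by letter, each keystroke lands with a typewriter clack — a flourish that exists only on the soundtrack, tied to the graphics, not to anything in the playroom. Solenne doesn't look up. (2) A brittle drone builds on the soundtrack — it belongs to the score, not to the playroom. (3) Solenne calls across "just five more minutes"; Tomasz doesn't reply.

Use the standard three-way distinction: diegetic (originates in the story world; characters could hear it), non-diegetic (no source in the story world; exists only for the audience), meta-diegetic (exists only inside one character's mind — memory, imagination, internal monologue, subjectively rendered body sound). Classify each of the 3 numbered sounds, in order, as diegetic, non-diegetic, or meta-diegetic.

non-diegetic, non-diegetic, diegetic

Sound (1): sound married to a title/caption — outside the diegesis by definition, so non-diegetic.
(2) is non-diegetic: it has no source in the story world and no character can hear it — it's underscore.
Sound (3): spoken by a character present in the story world, so diegetic.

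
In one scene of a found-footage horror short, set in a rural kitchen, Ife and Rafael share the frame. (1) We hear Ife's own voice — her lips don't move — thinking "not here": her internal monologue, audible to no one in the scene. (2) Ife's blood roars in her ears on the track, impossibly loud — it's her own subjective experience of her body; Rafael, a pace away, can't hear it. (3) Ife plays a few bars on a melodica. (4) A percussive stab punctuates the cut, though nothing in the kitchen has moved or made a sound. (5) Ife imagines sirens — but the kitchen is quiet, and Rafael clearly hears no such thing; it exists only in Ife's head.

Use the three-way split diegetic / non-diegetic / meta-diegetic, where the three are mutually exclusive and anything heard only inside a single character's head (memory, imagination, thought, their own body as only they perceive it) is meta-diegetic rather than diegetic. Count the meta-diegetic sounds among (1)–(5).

(1) is meta-diegetic: Ife's thought-voice: a private mental sound no other character can hear.
(2) is meta-diegetic: a subjective body sound — Ife's private perception, inaudible to Rafael.
(3) is diegetic: Ife is producing the music live, in the story world.
Sound (4): an editorial stinger — it belongs to the cut, not the story world, so non-diegetic.
(5) the sound is imagined by Ife; nothing in the story world is producing it and Rafael can't hear it → meta-diegetic.
So 3 of the 5 are meta-diegetic: (1), (2), (5).

3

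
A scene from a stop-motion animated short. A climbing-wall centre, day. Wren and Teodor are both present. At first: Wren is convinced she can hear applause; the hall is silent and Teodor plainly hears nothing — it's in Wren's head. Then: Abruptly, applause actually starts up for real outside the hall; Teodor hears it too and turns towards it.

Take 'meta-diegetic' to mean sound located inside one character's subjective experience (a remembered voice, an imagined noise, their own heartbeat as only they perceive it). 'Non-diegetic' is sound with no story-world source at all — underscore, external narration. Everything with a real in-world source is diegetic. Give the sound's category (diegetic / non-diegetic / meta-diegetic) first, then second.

meta-diegetic, diegetic

First: only Wren 'hears' it — imagined, in her mind → meta-diegetic.
Second: now there's a real external source and Teodor hears it too — in the story world → diegetic.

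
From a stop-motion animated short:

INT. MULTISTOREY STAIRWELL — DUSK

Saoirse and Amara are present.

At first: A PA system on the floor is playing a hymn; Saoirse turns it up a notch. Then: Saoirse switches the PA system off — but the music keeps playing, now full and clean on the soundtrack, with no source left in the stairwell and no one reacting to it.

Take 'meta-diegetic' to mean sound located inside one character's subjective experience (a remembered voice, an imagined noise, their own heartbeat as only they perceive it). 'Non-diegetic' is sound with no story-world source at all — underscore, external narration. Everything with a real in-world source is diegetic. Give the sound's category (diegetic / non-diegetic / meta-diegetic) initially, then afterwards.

Initially: a PA system is a real in-scene source and Saoirse reacts to it → diegetic.
Afterwards: there is no longer any in-world source and no one can hear it — it has become underscore → non-diegetic.

diegetic, non-diegetic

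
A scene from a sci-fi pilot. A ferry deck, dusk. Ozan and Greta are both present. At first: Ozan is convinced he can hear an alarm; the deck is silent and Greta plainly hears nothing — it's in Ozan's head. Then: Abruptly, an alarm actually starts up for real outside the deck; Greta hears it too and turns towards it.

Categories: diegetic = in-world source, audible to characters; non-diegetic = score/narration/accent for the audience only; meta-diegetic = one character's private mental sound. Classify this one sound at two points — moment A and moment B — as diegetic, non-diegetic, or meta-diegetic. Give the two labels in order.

meta-diegetic, diegetic

Moment A: only Ozan 'hears' it — imagined, in his mind → meta-diegetic.
Moment B: now there's a real external source and Greta hears it too — in the story world → diegetic.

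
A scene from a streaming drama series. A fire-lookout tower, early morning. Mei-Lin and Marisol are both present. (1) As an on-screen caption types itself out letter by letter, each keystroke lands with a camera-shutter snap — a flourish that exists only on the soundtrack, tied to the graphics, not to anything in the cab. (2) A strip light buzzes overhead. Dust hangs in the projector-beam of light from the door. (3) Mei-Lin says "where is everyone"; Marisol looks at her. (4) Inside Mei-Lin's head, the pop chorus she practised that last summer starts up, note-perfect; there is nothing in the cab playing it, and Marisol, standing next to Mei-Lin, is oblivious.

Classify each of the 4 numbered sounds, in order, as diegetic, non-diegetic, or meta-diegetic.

Sound (1): the caption isn't part of the story world, so neither is the sound tied to it, so non-diegetic.
Sound (2): a strip light is part of the location's real environment, so diegetic.
Sound (3): Mei-Lin is a character speaking aloud in the scene, so diegetic.
(4) is meta-diegetic: remembered music, private to Mei-Lin — Marisol is oblivious because it isn't in the room.

non-diegetic, diegetic, diegetic, meta-diegetic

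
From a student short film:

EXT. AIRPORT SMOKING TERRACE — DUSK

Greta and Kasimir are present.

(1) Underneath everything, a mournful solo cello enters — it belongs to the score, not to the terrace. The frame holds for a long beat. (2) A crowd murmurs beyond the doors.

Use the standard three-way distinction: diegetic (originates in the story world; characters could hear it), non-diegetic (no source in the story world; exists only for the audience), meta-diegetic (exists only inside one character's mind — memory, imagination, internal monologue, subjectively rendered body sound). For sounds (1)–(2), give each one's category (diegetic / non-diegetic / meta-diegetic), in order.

(1) score with no on-screen or off-screen source; it exists for the audience alone → non-diegetic.
Sound (2): ambient/room sound belonging to the story's physical space, so diegetic.

non-diegetic, diegetic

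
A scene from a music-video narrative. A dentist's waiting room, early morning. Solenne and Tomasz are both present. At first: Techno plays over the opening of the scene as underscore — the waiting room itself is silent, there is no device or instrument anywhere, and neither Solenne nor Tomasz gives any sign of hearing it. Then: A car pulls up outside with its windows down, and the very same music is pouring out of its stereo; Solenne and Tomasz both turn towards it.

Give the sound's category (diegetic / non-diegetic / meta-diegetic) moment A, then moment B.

Moment A: no in-world source exists and no character can hear it — underscore → non-diegetic.
Moment B: the car stereo is now a real source in the story world and the characters hear it → diegetic.

non-diegetic, diegetic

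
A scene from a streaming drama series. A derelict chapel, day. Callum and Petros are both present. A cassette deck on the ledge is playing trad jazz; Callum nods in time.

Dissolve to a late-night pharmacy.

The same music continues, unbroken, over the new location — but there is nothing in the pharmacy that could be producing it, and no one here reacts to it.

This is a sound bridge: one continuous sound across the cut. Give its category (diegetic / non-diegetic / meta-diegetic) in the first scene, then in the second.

diegetic, non-diegetic

Scene one: a cassette deck is an on-screen source and Callum reacts to it → diegetic.
Scene two: there is no source in the pharmacy and no one hears it — it's now underscore → non-diegetic.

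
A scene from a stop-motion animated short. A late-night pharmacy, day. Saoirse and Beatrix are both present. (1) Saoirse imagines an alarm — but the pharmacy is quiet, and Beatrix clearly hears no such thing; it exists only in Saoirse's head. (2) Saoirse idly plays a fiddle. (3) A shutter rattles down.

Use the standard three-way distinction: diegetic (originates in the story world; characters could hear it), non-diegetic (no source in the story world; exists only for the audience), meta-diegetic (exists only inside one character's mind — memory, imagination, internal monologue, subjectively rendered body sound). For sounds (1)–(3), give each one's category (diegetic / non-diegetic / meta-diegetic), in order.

meta-diegetic, diegetic, diegetic

(1) subjective to Saoirse: the pharmacy is silent and Beatrix hears nothing → meta-diegetic.
Sound (2): the instrument and the performer are both in the scene, so diegetic.
(3) an in-world source (a shutter); characters could hear it → diegetic.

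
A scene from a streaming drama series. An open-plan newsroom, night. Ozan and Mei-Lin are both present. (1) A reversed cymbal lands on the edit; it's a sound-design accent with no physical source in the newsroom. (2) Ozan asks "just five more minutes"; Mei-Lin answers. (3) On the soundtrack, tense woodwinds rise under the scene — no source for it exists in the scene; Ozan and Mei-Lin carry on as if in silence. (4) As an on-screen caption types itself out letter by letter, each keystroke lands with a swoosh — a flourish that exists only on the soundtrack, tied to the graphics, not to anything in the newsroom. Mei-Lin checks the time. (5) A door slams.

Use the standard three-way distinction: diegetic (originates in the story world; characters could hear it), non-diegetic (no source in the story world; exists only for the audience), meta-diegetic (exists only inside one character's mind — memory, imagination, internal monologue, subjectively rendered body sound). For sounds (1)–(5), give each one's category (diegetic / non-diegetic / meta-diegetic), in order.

Sound (1): it's a sound-design accent with no in-world source; no one in the scene can hear it, so non-diegetic.
Sound (2): on-screen dialogue — Ozan speaks and Mei-Lin is there to hear, so diegetic.
(3) it has no source in the story world and no character can hear it — it's underscore → non-diegetic.
(4) is non-diegetic: it accompanies on-screen graphics, not anything inside the story world.
(5) an in-world source (a door); characters could hear it → diegetic.

non-diegetic, diegetic, non-diegetic, non-diegetic, diegetic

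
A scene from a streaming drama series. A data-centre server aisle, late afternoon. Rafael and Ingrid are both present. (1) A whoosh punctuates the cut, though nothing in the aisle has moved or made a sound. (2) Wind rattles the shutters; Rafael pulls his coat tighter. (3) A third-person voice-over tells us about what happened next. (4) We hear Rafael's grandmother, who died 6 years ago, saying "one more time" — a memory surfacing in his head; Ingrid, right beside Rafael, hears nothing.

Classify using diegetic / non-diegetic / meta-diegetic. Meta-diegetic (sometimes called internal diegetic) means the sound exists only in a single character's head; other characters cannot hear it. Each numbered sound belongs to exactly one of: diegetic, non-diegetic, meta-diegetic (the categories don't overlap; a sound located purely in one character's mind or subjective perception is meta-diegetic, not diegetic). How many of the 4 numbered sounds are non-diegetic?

(1) is non-diegetic: it's a sound-design accent with no in-world source; no one in the scene can hear it.
(2) ambient/room sound belonging to the story's physical space → diegetic.
Sound (3): the narrator exists outside the story world, addressing only the audience, so non-diegetic.
(4) is meta-diegetic: it's Rafael's recollection rendered as sound; the other character can't hear it.
Non-diegetic: (1), (3) — that's 2.

2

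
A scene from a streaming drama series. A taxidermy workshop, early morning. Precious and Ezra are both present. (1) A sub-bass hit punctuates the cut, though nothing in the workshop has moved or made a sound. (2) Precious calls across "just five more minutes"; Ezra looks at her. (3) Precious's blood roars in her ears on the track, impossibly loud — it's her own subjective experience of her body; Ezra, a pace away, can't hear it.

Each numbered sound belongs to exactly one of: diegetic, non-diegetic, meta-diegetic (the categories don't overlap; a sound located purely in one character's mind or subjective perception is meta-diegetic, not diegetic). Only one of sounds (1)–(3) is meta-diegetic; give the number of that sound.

(1) an editorial stinger — it belongs to the cut, not the story world → non-diegetic.
(2) spoken by a character present in the story world → diegetic.
(3) is meta-diegetic: a subjective body sound — Precious's private perception, inaudible to Ezra.
Only (3) is meta-diegetic.

3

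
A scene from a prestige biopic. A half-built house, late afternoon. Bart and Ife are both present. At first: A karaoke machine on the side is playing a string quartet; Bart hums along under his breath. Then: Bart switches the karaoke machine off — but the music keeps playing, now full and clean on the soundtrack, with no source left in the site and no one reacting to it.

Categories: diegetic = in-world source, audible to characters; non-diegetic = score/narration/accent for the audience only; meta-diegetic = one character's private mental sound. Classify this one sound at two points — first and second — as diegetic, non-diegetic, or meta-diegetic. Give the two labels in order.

First: a karaoke machine is a real in-scene source and Bart reacts to it → diegetic.
Second: there is no longer any in-world source and no one can hear it — it has become underscore → non-diegetic.

diegetic, non-diegetic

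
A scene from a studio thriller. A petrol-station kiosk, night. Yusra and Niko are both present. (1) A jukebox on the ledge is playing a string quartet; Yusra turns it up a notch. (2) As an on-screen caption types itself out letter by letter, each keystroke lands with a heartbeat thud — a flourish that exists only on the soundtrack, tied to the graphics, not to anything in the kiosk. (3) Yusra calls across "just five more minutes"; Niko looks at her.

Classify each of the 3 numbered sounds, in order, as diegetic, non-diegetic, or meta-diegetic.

diegetic, non-diegetic, diegetic

Sound (1): a jukebox is a physical source in the scene and Yusra reacts to it, so diegetic.
Sound (2): sound married to a title/caption — outside the diegesis by definition, so non-diegetic.
(3) on-screen dialogue — Yusra speaks and Niko is there to hear → diegetic.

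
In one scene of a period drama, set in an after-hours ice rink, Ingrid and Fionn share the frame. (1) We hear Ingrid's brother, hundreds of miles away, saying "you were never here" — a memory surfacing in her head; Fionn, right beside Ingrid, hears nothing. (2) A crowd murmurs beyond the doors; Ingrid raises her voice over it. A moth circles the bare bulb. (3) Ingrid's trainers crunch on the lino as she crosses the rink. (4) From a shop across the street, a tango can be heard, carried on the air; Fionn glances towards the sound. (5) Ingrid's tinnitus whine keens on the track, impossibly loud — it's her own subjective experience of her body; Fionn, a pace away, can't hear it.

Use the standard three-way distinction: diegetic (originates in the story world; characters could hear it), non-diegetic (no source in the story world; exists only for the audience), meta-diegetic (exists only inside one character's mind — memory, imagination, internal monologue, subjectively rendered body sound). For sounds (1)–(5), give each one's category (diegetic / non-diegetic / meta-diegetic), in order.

Sound (1): it's Ingrid's recollection rendered as sound; the other character can't hear it, so meta-diegetic.
Sound (2): ambient/room sound belonging to the story's physical space, so diegetic.
(3) is diegetic: it's the physical sound of Ingrid moving in the space.
(4) is diegetic: it's coming from a shop across the street — a location within the story world — and Fionn reacts.
(5) point-of-audition from inside Ingrid's body; not a sound in the room → meta-diegetic.

meta-diegetic, diegetic, diegetic, diegetic, meta-diegetic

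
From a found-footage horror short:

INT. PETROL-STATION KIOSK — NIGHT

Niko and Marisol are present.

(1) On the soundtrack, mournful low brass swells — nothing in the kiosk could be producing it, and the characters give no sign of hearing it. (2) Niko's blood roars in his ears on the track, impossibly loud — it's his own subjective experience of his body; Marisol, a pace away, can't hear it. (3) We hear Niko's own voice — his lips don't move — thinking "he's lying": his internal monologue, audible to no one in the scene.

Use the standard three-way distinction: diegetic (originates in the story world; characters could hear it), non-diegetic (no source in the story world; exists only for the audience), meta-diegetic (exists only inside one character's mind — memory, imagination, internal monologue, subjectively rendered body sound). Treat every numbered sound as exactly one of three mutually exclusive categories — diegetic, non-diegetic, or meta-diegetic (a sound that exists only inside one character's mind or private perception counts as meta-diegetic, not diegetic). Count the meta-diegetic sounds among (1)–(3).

2

Sound (1): nothing in the kiosk produces it and the characters don't hear it — pure soundtrack, so non-diegetic.
Sound (2): a subjective body sound — Niko's private perception, inaudible to Marisol, so meta-diegetic.
Sound (3): it's Niko's unspoken thought, heard only by the audience via his subjectivity, so meta-diegetic.
Meta-diegetic: (2), (3) — that's 2.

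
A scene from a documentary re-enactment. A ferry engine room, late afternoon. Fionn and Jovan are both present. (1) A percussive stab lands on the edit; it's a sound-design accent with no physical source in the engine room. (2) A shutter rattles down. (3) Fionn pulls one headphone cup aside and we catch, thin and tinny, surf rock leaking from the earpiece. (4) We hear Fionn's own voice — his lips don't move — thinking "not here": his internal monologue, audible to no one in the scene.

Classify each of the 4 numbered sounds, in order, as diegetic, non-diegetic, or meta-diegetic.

non-diegetic, diegetic, diegetic, meta-diegetic

(1) is non-diegetic: nothing in the scene produces it; it's an accent added for the audience.
(2) the sound comes from a shutter physically present in the location → diegetic.
(3) the headphones are an on-screen source → diegetic.
(4) Fionn's thought-voice: a private mental sound no other character can hear → meta-diegetic.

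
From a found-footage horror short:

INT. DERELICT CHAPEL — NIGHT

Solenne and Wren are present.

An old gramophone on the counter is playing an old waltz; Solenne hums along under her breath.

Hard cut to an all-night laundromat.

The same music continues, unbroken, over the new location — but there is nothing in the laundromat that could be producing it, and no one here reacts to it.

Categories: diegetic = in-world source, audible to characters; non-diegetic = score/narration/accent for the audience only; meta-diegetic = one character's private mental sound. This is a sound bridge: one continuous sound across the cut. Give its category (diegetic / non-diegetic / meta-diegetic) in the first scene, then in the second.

Scene one: an old gramophone is an on-screen source and Solenne reacts to it → diegetic.
Scene two: there is no source in the laundromat and no one hears it — it's now underscore → non-diegetic.

diegetic, non-diegetic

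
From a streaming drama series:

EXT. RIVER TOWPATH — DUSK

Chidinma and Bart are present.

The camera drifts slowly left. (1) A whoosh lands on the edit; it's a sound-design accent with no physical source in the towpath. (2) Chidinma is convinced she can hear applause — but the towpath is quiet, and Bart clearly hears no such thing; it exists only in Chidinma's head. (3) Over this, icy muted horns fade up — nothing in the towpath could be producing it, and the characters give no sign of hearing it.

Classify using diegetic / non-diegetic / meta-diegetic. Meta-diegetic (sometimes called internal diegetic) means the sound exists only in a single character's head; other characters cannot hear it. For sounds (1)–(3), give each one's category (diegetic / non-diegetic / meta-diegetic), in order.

non-diegetic, meta-diegetic, non-diegetic

(1) it's a sound-design accent with no in-world source; no one in the scene can hear it → non-diegetic.
(2) the sound is imagined by Chidinma; nothing in the story world is producing it and Bart can't hear it → meta-diegetic.
(3) is non-diegetic: score with no on-screen or off-screen source; it exists for the audience alone.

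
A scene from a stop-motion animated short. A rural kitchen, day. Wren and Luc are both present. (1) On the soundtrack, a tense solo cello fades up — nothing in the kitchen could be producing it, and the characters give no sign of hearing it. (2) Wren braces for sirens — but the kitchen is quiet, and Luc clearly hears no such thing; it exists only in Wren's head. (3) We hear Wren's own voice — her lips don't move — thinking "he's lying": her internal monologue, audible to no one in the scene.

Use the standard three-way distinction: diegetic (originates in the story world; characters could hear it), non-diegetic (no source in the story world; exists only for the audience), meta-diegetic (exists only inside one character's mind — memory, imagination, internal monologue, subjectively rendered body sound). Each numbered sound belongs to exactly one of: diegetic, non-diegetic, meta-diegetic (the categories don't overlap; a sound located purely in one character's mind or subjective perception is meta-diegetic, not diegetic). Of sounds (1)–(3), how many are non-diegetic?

1

(1) is non-diegetic: it has no source in the story world and no character can hear it — it's underscore.
Sound (2): subjective to Wren: the kitchen is silent and Luc hears nothing, so meta-diegetic.
(3) internal monologue — inside Wren's mind, not spoken into the scene → meta-diegetic.
So 1 of the 3 is non-diegetic: (1).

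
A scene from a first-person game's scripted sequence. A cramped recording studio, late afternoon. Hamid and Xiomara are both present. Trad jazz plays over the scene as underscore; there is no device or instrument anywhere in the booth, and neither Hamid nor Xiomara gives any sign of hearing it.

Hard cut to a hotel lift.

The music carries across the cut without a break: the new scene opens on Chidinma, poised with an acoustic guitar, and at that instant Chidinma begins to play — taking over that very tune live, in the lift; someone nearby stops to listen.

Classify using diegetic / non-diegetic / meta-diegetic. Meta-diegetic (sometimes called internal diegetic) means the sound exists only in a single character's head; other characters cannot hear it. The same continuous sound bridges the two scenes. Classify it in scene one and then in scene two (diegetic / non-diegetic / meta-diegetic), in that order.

Scene one: there's no in-world source anywhere and no character hears it — underscore for the audience only → non-diegetic.
Scene two: from the moment Chidinma starts playing, the tune is being performed on an acoustic guitar inside the story world and another character hears it → diegetic.

non-diegetic, diegetic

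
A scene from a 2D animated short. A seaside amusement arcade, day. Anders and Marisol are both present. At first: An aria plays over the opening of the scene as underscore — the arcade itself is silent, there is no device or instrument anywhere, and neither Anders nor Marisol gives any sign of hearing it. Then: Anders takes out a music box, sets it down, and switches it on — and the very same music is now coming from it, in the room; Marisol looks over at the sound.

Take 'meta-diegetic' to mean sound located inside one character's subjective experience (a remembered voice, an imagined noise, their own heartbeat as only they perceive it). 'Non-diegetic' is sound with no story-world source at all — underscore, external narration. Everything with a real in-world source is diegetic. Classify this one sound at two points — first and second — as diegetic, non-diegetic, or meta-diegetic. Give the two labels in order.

non-diegetic, diegetic

First: no in-world source exists and no character can hear it — underscore → non-diegetic.
Second: a music box is now a real source in the story world and the characters hear it → diegetic.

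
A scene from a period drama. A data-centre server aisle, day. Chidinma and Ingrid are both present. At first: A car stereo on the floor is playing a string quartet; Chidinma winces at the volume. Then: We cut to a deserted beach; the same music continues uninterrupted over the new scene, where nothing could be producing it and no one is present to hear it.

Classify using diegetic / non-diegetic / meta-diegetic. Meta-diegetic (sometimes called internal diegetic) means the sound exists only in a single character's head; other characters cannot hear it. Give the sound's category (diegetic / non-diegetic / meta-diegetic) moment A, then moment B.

Moment A: a car stereo is a real in-scene source and Chidinma reacts to it → diegetic.
Moment B: there is no longer any in-world source and no one can hear it — it has become underscore → non-diegetic.

diegetic, non-diegetic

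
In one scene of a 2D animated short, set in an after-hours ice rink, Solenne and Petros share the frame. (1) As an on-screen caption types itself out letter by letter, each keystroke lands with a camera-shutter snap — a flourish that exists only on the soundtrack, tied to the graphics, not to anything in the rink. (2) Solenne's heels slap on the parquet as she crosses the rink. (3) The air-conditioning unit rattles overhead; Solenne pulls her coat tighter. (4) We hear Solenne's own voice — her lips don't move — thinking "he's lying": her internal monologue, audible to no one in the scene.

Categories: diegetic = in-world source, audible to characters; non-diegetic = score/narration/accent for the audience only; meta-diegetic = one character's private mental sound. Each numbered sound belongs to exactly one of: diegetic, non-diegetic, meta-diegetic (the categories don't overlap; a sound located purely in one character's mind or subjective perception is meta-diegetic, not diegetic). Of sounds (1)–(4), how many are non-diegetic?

1

(1) it accompanies on-screen graphics, not anything inside the story world → non-diegetic.
(2) is diegetic: Solenne's footsteps are produced in the story world.
(3) is diegetic: the air-conditioning unit is part of the location's real environment.
Sound (4): internal monologue — inside Solenne's mind, not spoken into the scene, so meta-diegetic.
So 1 of the 4 is non-diegetic: (1).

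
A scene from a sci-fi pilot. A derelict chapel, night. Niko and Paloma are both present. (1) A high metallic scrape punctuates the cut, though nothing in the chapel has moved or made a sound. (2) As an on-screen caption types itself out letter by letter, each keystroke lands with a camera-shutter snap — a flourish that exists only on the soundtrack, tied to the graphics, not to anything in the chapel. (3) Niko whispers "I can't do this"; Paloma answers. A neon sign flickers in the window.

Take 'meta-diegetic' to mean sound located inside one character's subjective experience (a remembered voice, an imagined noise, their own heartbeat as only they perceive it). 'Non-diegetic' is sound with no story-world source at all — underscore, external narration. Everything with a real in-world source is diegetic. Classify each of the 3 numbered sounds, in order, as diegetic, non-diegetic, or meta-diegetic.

non-diegetic, non-diegetic, diegetic

(1) an editorial stinger — it belongs to the cut, not the story world → non-diegetic.
(2) the caption isn't part of the story world, so neither is the sound tied to it → non-diegetic.
(3) is diegetic: Niko is a character speaking aloud in the scene.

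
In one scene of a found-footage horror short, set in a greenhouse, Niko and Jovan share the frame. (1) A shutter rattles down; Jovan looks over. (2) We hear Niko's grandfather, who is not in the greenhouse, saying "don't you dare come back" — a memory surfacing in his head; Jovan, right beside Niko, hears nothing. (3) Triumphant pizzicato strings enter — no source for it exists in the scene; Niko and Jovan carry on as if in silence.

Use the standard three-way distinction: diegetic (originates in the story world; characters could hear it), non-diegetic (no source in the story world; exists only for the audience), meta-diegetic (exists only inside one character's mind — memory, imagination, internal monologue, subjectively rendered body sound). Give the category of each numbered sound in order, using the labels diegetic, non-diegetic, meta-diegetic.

diegetic, meta-diegetic, non-diegetic

(1) a shutter is a real object/event in the scene's world → diegetic.
(2) a remembered line, private to Niko — not present in the room, not audible to Jovan → meta-diegetic.
Sound (3): score with no on-screen or off-screen source; it exists for the audience alone, so non-diegetic.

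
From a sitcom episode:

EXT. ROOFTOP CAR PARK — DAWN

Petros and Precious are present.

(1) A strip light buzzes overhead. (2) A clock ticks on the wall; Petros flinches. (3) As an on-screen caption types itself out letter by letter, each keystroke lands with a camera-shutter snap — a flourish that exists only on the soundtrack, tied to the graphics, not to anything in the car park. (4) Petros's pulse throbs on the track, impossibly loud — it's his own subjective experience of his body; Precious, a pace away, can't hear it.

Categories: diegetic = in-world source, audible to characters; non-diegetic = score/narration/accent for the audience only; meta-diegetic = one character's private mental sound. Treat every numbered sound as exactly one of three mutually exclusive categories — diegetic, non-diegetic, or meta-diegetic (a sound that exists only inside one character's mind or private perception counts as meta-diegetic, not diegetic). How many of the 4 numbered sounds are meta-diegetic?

1

(1) a strip light is part of the location's real environment → diegetic.
(2) is diegetic: an in-world source (a clock); characters could hear it.
(3) it accompanies on-screen graphics, not anything inside the story world → non-diegetic.
(4) it's Petros's internal bodily sensation rendered as sound; only Petros 'hears' it → meta-diegetic.
Meta-diegetic: (4) — that's 1.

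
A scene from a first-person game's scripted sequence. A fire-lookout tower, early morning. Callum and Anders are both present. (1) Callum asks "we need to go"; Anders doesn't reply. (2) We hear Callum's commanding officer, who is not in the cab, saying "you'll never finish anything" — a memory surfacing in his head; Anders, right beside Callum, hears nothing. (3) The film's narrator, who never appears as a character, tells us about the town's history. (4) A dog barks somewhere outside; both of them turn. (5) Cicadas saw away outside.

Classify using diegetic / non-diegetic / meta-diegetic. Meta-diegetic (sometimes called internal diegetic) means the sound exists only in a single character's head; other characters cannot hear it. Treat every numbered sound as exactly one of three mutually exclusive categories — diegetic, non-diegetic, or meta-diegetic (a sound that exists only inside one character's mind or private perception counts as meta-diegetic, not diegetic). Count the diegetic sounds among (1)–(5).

3

(1) is diegetic: on-screen dialogue — Callum speaks and Anders is there to hear.
(2) it's Callum's recollection rendered as sound; the other character can't hear it → meta-diegetic.
(3) external voice-over — not a character, not heard by anyone in the scene → non-diegetic.
(4) is diegetic: the sound comes from a dog physically present in the location.
Sound (5): ambient/room sound belonging to the story's physical space, so diegetic.
So 3 of the 5 are diegetic: (1), (4), (5).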